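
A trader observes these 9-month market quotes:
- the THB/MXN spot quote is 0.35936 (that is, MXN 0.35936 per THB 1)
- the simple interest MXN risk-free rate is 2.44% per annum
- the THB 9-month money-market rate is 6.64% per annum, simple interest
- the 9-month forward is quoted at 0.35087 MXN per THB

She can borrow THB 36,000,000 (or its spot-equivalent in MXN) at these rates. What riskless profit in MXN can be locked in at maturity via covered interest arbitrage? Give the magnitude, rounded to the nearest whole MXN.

MXN 86,653

T = 9/12 years.
Invest the THB and cover forward: 36,000,000 × 1.049800 × 0.35087 = MXN 13,260,359.74.
Convert at spot and invest in MXN: 36,000,000 × 0.35936 × 1.018300 = MXN 13,173,706.37.
The quoted forward overvalues THB, so borrow MXN, buy THB at spot, deposit the THB at 6.64%, and sell the proceeds forward at 0.35087.
Arbitrage profit = |13,260,359.74 − 13,173,706.37| = MXN 86,653.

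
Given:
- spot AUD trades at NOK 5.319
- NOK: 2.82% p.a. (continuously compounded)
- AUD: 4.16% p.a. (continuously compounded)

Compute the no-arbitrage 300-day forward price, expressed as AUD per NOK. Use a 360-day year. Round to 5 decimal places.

T = 300/360 years.
Growth of 1 NOK over T: e^(0.0282×300/360) = 1.0237783.
AUD accumulates by e^(0.0416×300/360) = 1.0352746.
CIP: F = S · (grow NOK)/(grow AUD) = 5.319 × 1.0237783/1.0352746 = 5.259935 NOK per AUD.
Invert for AUD per NOK: 1 / 5.259935 = 0.19012.

0.19012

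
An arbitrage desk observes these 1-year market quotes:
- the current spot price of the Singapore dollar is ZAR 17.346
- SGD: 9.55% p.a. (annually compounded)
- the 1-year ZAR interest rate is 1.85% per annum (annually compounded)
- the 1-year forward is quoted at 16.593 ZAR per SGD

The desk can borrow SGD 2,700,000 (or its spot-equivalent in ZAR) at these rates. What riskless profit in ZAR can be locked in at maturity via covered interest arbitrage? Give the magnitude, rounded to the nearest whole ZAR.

T = 1 year.
Keep in SGD, deliver into the forward: 2,700,000·1.095500·16.593 = ZAR 49,079,605.05.
Swap to ZAR now, deposit: 2,700,000·17.346·1.018500 = ZAR 47,700,632.70.
The quoted forward overvalues SGD, so borrow ZAR, buy SGD at spot, deposit the SGD at 9.55%, and sell the proceeds forward at 16.593.
The gap between the two covered legs is ZAR 1,378,972.

ZAR 1,378,972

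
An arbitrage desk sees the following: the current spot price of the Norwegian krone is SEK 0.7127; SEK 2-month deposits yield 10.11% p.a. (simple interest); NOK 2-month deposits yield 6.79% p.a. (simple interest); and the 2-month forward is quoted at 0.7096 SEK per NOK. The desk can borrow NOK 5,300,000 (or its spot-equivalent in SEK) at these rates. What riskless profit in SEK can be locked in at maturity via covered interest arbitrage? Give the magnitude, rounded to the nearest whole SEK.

T = 2/12 years.
Route A — deposit NOK, sell forward: 5,300,000 × 1.011316667 × 0.7096 = SEK 3,803,440.63.
Route B — convert at spot, deposit SEK: 5,300,000 × 0.7127 × 1.016850 = SEK 3,840,957.67.
The quoted forward undervalues NOK, so borrow NOK, convert to SEK at spot, deposit the SEK at 10.11%, and buy NOK forward at 0.7096 to cover the loan.
The gap between the two covered legs is SEK 37,517.

SEK 37,517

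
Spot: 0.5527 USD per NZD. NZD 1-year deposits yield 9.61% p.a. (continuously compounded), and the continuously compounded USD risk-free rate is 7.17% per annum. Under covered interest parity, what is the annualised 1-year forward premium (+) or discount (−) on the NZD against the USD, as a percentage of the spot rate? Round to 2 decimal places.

-2.41%

T = 1 year.
F = S · g_USD/g_NZD = 0.5527 × 1.074333/1.1008691 = 0.5393773.
(F − S)/S ÷ T = (0.5393773 − 0.5527)/0.5527/1 = -0.024105 → -2.41%.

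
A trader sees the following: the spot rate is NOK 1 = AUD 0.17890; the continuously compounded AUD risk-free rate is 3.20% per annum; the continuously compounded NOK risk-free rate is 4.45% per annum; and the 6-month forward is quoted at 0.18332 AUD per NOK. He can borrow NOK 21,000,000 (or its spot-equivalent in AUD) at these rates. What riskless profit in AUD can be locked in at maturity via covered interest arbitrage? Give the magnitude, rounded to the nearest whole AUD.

T = 6/12 years.
Keep in NOK, deliver into the forward: 21,000,000·1.022499377·0.18332 = AUD 3,936,336.30.
Swap to AUD now, deposit: 21,000,000·0.17890·1.016128685 = AUD 3,817,493.86.
The quoted forward overvalues NOK, so borrow AUD, buy NOK at spot, deposit the NOK at 4.45%, and sell the proceeds forward at 0.18332.
The gap between the two covered legs is AUD 118,842.

AUD 118,842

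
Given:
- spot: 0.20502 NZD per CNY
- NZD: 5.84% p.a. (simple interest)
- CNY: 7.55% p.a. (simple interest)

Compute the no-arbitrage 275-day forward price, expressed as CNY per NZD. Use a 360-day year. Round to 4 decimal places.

4.9386

T = 275/360 years.
NZD accumulates by 1 + 0.0584×275/360 = 1.0446111.
CNY growth factor: 1 + 0.0755×275/360 = 1.0576736.
So F = 0.20502 × 1.0446111 / 1.0576736 = 0.2024880 (NZD/CNY).
Invert for CNY per NZD: 1 / 0.2024880 = 4.9386.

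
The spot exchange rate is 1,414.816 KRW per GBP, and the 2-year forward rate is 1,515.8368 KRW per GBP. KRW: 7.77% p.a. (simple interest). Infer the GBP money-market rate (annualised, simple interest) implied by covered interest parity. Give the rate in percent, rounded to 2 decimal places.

T = 2 years.
CIP gives F = S · g_KRW/g_GBP, so g_KRW/g_GBP = 1515.8368/1414.816 = 1.0714021.
KRW growth factor: 1 + 0.0777×2 = 1.155400.
So the GBP growth factor = 1.078400.
(1.078400 − 1)/T = 0.039200, i.e. 3.92%.

3.92%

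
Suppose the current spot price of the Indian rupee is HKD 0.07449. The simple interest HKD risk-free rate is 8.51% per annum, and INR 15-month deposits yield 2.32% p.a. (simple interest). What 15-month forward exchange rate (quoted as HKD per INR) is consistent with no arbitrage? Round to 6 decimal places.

0.080091

T = 15/12 years.
HKD accumulates by 1 + 0.0851×15/12 = 1.106375.
Growth of 1 INR over T: 1 + 0.0232×15/12 = 1.029000.
CIP: F = S · (grow HKD)/(grow INR) = 0.07449 × 1.106375/1.029000 = 0.08009123 HKD per INR.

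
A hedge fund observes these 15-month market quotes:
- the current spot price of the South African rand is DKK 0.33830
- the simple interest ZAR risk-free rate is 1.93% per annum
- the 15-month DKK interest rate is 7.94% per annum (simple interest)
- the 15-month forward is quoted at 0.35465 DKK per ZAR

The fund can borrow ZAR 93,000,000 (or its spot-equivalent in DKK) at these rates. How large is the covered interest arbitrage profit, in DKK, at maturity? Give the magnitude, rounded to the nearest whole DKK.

T = 15/12 years.
Invest the ZAR and cover forward: 93,000,000 × 1.024125 × 0.35465 = DKK 33,778,151.61.
Convert at spot and invest in DKK: 93,000,000 × 0.33830 × 1.099250 = DKK 34,584,493.58.
The quoted forward undervalues ZAR, so borrow ZAR, convert to DKK at spot, deposit the DKK at 7.94%, and buy ZAR forward at 0.35465 to cover the loan.
Profit = 34,584,493.58 − 33,778,151.61 = DKK 806,342.

DKK 806,342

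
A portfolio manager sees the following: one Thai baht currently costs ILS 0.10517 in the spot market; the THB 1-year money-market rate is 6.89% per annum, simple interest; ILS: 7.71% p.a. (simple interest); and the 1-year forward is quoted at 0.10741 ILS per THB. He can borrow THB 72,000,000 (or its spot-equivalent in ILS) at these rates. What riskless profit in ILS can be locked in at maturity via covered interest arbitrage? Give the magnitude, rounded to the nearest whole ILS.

T = 1 year.
Invest the THB and cover forward: 72,000,000 × 1.068900 × 0.10741 = ILS 8,266,359.53.
Convert at spot and invest in ILS: 72,000,000 × 0.10517 × 1.077100 = ILS 8,156,059.70.
The quoted forward overvalues THB, so borrow ILS, buy THB at spot, deposit the THB at 6.89%, and sell the proceeds forward at 0.10741.
Profit = 8,266,359.53 − 8,156,059.70 = ILS 110,300.

ILS 110,300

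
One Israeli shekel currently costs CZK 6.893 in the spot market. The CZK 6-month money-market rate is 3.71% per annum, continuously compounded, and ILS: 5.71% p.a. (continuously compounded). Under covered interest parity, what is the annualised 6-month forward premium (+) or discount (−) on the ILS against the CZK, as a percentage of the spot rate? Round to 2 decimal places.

-1.99%

T = 6/12 years.
F = S · g_CZK/g_ILS = 6.893 × 1.0187231/1.0289615 = 6.824413.
(F − S)/S ÷ T = (6.824413 − 6.893)/6.893/(6/12) = -0.019900 → -1.99%.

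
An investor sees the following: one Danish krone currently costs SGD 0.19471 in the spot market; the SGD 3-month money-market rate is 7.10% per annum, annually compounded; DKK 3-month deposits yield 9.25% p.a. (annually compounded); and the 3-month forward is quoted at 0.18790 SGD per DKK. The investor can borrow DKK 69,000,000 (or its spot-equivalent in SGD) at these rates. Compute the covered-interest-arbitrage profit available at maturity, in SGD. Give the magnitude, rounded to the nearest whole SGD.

SGD 412,317

T = 3/12 years.
Invest the DKK and cover forward: 69,000,000 × 1.0223635596 × 0.18790 = SGD 13,255,045.79.
Convert at spot and invest in SGD: 69,000,000 × 0.19471 × 1.0172960723 = SGD 13,667,362.56.
The quoted forward undervalues DKK, so borrow DKK, convert to SGD at spot, deposit the SGD at 7.10%, and buy DKK forward at 0.18790 to cover the loan.
The gap between the two covered legs is SGD 412,317.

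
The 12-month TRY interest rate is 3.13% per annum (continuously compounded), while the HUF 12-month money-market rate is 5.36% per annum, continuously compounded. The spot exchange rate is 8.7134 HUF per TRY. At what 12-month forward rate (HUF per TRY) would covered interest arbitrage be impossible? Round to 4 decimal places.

T = 1 year.
HUF accumulates by e^(0.0536×1) = 1.0550625.
TRY accumulates by e^(0.0313×1) = 1.031795.
Forward (HUF per TRY) = 8.7134 × 1.0550625 / 1.031795 = 8.909892.

8.9099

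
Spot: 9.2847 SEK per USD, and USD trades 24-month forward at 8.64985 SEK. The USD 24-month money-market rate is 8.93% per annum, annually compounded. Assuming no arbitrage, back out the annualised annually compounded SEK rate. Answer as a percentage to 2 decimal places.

5.14%

T = 2 years.
By CIP, F/S equals the SEK-to-USD growth ratio: 8.64985/9.2847 = 0.9316241.
The USD side grows by (1 + 0.0893)^2 = 1.1865745.
Hence g_SEK = 1.1054414.
r = 1.1054414^(1/2) − 1 = 0.051400 → 5.14%.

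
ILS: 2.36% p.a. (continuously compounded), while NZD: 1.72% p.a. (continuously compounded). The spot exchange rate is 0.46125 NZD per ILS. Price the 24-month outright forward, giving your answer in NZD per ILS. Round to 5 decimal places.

0.45538

T = 2 years.
Growth of 1 NZD over T: e^(0.0172×2) = 1.0349985.
ILS accumulates by e^(0.0236×2) = 1.0483317.
CIP: F = S · (grow NZD)/(grow ILS) = 0.46125 × 1.0349985/1.0483317 = 0.4553836 NZD per ILS.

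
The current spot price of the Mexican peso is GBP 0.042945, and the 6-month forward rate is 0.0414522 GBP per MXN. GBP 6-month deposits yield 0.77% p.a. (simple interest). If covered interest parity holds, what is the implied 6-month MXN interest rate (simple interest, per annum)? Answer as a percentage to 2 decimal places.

8.00%

T = 6/12 years.
F/S = 0.0414522/0.042945 = 0.9652393 = (growth of GBP) / (growth of MXN).
GBP growth factor: 1 + 0.0077×6/12 = 1.003850.
Hence g_MXN = 1.0400012.
r = (1.0400012 − 1)/(6/12) = 0.080002 → 8.00%.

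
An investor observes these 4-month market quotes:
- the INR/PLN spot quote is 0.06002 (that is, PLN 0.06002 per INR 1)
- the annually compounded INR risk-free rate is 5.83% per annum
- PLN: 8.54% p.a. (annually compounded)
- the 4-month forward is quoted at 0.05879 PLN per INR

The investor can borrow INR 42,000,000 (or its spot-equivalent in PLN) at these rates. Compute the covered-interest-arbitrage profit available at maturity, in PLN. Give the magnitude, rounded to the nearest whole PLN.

T = 4/12 years.
Invest the INR and cover forward: 42,000,000 × 1.019067455 × 0.05879 = PLN 2,516,260.98.
Convert at spot and invest in PLN: 42,000,000 × 0.06002 × 1.027692702 = PLN 2,590,648.87.
The quoted forward undervalues INR, so borrow INR, convert to PLN at spot, deposit the PLN at 8.54%, and buy INR forward at 0.05879 to cover the loan.
The gap between the two covered legs is PLN 74,388.

PLN 74,388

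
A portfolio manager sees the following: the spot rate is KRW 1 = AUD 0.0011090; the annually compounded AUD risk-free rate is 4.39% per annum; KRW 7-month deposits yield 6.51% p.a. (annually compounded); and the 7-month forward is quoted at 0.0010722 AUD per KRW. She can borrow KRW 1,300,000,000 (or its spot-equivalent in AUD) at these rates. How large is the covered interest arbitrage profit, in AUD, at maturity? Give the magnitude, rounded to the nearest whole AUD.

T = 7/12 years.
Route A — deposit KRW, sell forward: 1,300,000,000 × 1.037475201 × 0.0010722 = AUD 1,446,095.18.
Route B — convert at spot, deposit AUD: 1,300,000,000 × 0.0011090 × 1.025378854 = AUD 1,478,288.69.
The quoted forward undervalues KRW, so borrow KRW, convert to AUD at spot, deposit the AUD at 4.39%, and buy KRW forward at 0.0010722 to cover the loan.
Profit = 1,478,288.69 − 1,446,095.18 = AUD 32,194.

AUD 32,194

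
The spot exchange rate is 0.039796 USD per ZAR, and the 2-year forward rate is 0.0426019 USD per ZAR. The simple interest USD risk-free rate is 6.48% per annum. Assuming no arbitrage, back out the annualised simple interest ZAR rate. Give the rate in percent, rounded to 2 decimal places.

2.76%

T = 2 years.
By CIP, F/S equals the USD-to-ZAR growth ratio: 0.0426019/0.039796 = 1.0705071.
The USD side grows by 1 + 0.0648×2 = 1.129600.
That pins the ZAR growth at 1.0552008.
r = (1.0552008 − 1)/2 = 0.027600 → 2.76%.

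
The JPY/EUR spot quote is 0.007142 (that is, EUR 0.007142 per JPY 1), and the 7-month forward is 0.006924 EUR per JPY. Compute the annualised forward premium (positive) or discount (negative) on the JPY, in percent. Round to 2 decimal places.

-5.23%

T = 7/12 years.
Period premium: (0.006924 − 0.007142)/0.007142 = -0.0305237.
×(1/T) gives -5.23% p.a.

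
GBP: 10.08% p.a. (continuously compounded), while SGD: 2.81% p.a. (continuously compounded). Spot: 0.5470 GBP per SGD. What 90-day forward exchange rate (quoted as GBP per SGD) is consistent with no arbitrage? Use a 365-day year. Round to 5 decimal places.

T = 90/365 years.
Growth of 1 GBP over T: e^(0.1008×90/365) = 1.0251662.
SGD accumulates by e^(0.0281×90/365) = 1.0069528.
CIP: F = S · (grow GBP)/(grow SGD) = 0.547 × 1.0251662/1.0069528 = 0.5568939 GBP per SGD.

0.55689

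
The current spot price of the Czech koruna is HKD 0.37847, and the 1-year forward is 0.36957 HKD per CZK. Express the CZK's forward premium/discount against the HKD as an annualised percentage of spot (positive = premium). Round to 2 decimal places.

-2.35%

T = 1 year.
Period premium: (0.36957 − 0.37847)/0.37847 = -0.0235157.
×(1/T) gives -2.35% p.a.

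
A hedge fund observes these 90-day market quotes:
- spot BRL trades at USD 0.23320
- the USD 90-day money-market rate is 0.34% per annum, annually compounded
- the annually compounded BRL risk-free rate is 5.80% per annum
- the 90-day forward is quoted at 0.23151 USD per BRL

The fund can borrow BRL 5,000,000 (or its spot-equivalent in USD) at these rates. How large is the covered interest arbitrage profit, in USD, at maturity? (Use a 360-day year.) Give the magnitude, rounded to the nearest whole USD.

USD 6,991

T = 90/360 years.
Invest the BRL and cover forward: 5,000,000 × 1.014194887 × 0.23151 = USD 1,173,981.29.
Convert at spot and invest in USD: 5,000,000 × 0.23320 × 1.000848918 = USD 1,166,989.84.
The quoted forward overvalues BRL, so borrow USD, buy BRL at spot, deposit the BRL at 5.80%, and sell the proceeds forward at 0.23151.
Arbitrage profit = |1,173,981.29 − 1,166,989.84| = USD 6,991.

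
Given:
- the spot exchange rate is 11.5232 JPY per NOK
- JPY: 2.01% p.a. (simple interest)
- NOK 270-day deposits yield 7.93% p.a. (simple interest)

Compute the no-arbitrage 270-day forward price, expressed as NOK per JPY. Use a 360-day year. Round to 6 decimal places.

0.090577

T = 270/360 years.
Growth of 1 JPY over T: 1 + 0.0201×270/360 = 1.015075.
NOK accumulates by 1 + 0.0793×270/360 = 1.059475.
So F = 11.5232 × 1.015075 / 1.059475 = 11.04029 (JPY/NOK).
Invert for NOK per JPY: 1 / 11.04029 = 0.090577.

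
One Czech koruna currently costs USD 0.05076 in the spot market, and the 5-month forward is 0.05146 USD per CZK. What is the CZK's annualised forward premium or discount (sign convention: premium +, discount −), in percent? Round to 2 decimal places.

T = 5/12 years.
Period premium: (0.05146 − 0.05076)/0.05076 = 0.0137904.
Per annum: 0.0137904 / (5/12) = 0.033097 = 3.31%.

+3.31%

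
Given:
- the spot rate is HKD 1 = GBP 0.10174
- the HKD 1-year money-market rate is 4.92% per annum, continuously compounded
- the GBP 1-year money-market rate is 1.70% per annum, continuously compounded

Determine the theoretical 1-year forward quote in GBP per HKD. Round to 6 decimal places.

0.098516

T = 1 year.
Growth of 1 GBP over T: e^(0.0170×1) = 1.0171453.
HKD accumulates by e^(0.0492×1) = 1.0504304.
So F = 0.10174 × 1.0171453 / 1.0504304 = 0.09851615 (GBP/HKD).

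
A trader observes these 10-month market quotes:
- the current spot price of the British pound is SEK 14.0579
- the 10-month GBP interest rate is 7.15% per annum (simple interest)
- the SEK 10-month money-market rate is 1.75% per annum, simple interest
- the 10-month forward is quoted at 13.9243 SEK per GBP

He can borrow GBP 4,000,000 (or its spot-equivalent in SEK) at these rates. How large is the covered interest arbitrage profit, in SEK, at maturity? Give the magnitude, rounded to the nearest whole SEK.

T = 10/12 years.
Keep in GBP, deliver into the forward: 4,000,000·1.0595833333·13.9243 = SEK 59,015,824.83.
Swap to SEK now, deposit: 4,000,000·14.0579·1.0145833333 = SEK 57,051,644.16.
The quoted forward overvalues GBP, so borrow SEK, buy GBP at spot, deposit the GBP at 7.15%, and sell the proceeds forward at 13.9243.
The gap between the two covered legs is SEK 1,964,181.

SEK 1,964,181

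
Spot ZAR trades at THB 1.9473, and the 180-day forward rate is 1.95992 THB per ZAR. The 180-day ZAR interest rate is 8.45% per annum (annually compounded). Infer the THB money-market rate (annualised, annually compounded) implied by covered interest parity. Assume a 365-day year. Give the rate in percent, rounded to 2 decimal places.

T = 180/365 years.
F/S = 1.95992/1.9473 = 1.0064808 = (growth of THB) / (growth of ZAR).
The ZAR side grows by (1 + 0.0845)^(180/365) = 1.0408148.
Hence g_THB = 1.0475601.
r = 1.0475601^(365/180) − 1 = 0.098799 → 9.88%.

9.88%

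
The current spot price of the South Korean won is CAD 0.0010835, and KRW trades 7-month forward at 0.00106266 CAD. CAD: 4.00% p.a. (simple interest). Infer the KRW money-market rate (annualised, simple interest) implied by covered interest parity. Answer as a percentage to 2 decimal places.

7.44%

T = 7/12 years.
By CIP, F/S equals the CAD-to-KRW growth ratio: 0.00106266/0.0010835 = 0.9807660.
The CAD side grows by 1 + 0.0400×7/12 = 1.0233333.
That pins the KRW growth at 1.0434021.
r = (1.0434021 − 1)/(7/12) = 0.074404 → 7.44%.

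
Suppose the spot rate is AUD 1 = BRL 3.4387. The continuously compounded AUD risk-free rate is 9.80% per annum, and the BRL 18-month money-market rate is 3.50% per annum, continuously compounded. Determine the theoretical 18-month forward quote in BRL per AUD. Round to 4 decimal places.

T = 18/12 years.
BRL growth factor: e^(0.0350×18/12) = 1.0539026.
AUD growth factor: e^(0.0980×18/12) = 1.158354.
CIP: F = S · (grow BRL)/(grow AUD) = 3.4387 × 1.0539026/1.158354 = 3.128625 BRL per AUD.

3.1286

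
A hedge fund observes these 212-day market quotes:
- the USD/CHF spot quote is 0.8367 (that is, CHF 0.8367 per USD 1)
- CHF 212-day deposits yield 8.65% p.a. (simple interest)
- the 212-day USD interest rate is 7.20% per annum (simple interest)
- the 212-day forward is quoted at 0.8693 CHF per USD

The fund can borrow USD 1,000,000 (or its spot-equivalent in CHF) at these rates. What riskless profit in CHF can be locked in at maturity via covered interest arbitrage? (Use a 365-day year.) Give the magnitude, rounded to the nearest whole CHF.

CHF 26,917

T = 212/365 years.
Invest the USD and cover forward: 1,000,000 × 1.04181918 × 0.8693 = CHF 905,653.41.
Convert at spot and invest in CHF: 1,000,000 × 0.8367 × 1.0502411 = CHF 878,736.73.
The quoted forward overvalues USD, so borrow CHF, buy USD at spot, deposit the USD at 7.20%, and sell the proceeds forward at 0.8693.
Profit = 905,653.41 − 878,736.73 = CHF 26,917.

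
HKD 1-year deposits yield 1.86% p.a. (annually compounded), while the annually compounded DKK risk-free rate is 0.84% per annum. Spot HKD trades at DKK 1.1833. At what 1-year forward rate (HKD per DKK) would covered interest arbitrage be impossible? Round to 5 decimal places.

0.85364

T = 1 year.
DKK growth factor: (1 + 0.0084)^1 = 1.008400.
HKD growth factor: (1 + 0.0186)^1 = 1.018600.
Forward (DKK per HKD) = 1.1833 × 1.008400 / 1.018600 = 1.171451.
Quoted the other way: 1/1.171451 = 0.85364 HKD per DKK.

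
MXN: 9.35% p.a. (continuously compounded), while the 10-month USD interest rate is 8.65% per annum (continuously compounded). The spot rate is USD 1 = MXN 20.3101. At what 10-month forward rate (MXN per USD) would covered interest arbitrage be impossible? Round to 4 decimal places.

20.4289

T = 10/12 years.
MXN accumulates by e^(0.0935×10/12) = 1.08103257.
USD accumulates by e^(0.0865×10/12) = 1.0747449.
CIP: F = S · (grow MXN)/(grow USD) = 20.3101 × 1.08103257/1.0747449 = 20.428922 MXN per USD.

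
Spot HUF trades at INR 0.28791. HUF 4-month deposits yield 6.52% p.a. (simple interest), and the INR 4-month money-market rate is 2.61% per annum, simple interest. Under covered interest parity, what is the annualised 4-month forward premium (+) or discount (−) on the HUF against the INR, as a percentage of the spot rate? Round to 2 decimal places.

T = 4/12 years.
F = S · g_INR/g_HUF = 0.28791 × 1.008700/1.0217333 = 0.28423740.
Annualised premium = (F − S)/S × (1/T) = (0.28423740 − 0.28791)/0.28791 ÷ (4/12) = -3.83%.

-3.83%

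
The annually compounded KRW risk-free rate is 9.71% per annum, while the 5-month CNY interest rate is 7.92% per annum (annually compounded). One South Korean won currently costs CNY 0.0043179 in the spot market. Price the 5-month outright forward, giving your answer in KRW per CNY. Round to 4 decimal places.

233.1869

T = 5/12 years.
Growth of 1 CNY over T: (1 + 0.0792)^(5/12) = 1.032268022.
KRW growth factor: (1 + 0.0971)^(5/12) = 1.039367796.
So F = 0.0043179 × 1.032268022 / 1.039367796 = 0.00428840504 (CNY/KRW).
Invert for KRW per CNY: 1 / 0.00428840504 = 233.1869.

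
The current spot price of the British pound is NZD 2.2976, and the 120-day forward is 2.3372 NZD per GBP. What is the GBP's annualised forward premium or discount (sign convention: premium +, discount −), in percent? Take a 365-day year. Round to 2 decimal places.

T = 120/365 years.
Period premium: (2.3372 − 2.2976)/2.2976 = 0.0172354.
×(1/T) gives 5.24% p.a.

+5.24%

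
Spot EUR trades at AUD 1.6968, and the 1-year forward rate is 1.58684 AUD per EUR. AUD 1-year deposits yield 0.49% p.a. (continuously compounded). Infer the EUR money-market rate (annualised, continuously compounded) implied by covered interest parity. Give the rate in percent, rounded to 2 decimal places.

T = 1 year.
CIP gives F = S · g_AUD/g_EUR, so g_AUD/g_EUR = 1.58684/1.6968 = 0.9351957.
AUD growth factor: e^(0.0049×1) = 1.004912.
Hence g_EUR = 1.0745473.
r = ln(1.0745473)/1 = 0.071899 → 7.19%.

7.19%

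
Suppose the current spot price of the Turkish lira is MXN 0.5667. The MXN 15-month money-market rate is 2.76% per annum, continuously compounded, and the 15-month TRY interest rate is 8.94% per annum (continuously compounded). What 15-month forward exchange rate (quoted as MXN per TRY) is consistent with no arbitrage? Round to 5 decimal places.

T = 15/12 years.
MXN accumulates by e^(0.0276×15/12) = 1.035102.
TRY accumulates by e^(0.0894×15/12) = 1.1182333.
CIP: F = S · (grow MXN)/(grow TRY) = 0.5667 × 1.035102/1.1182333 = 0.5245706 MXN per TRY.

0.52457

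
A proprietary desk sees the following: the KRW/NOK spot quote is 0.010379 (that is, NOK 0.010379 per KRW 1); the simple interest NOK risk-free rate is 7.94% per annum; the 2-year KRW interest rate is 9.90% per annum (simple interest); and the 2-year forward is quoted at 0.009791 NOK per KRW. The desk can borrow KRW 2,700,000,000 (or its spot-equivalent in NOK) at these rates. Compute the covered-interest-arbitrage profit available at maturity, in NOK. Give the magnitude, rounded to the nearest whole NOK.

NOK 803,431

T = 2 years.
Invest the KRW and cover forward: 2,700,000,000 × 1.198000 × 0.009791 = NOK 31,669,968.60.
Convert at spot and invest in NOK: 2,700,000,000 × 0.010379 × 1.158800 = NOK 32,473,400.04.
The quoted forward undervalues KRW, so borrow KRW, convert to NOK at spot, deposit the NOK at 7.94%, and buy KRW forward at 0.009791 to cover the loan.
The gap between the two covered legs is NOK 803,431.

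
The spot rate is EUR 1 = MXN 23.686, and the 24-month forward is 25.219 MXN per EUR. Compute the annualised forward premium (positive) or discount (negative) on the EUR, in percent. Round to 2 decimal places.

+3.24%

T = 2 years.
Period premium: (25.219 − 23.686)/23.686 = 0.0647218.
Annualise by dividing by T: 0.0647218 / 2 = 0.032361 → 3.24%.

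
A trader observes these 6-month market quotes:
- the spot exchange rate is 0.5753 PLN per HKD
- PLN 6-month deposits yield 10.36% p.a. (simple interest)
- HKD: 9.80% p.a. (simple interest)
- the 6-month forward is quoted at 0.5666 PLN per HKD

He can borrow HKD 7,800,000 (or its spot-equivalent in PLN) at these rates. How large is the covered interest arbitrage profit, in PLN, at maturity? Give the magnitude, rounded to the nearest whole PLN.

PLN 83,750

T = 6/12 years.
Invest the HKD and cover forward: 7,800,000 × 1.049000 × 0.5666 = PLN 4,636,034.52.
Convert at spot and invest in PLN: 7,800,000 × 0.5753 × 1.051800 = PLN 4,719,784.21.
The quoted forward undervalues HKD, so borrow HKD, convert to PLN at spot, deposit the PLN at 10.36%, and buy HKD forward at 0.5666 to cover the loan.
Arbitrage profit = |4,636,034.52 − 4,719,784.21| = PLN 83,750.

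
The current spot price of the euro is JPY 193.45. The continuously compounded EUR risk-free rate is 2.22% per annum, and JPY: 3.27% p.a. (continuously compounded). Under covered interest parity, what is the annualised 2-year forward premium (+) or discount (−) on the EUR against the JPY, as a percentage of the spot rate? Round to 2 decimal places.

+1.06%

T = 2 years.
No-arbitrage forward: 193.45 × 1.067586 / 1.0454004 = 197.55542 JPY/EUR.
(F − S)/S ÷ T = (197.55542 − 193.45)/193.45/2 = 0.010611 → 1.06%.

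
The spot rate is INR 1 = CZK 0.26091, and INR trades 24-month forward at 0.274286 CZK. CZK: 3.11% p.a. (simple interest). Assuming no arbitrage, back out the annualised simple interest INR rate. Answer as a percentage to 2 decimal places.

0.52%

T = 2 years.
F/S = 0.274286/0.26091 = 1.0512667 = (growth of CZK) / (growth of INR).
CZK growth factor: 1 + 0.0311×2 = 1.062200.
So the INR growth factor = 1.0104001.
(1.0104001 − 1)/T = 0.005200, i.e. 0.52%.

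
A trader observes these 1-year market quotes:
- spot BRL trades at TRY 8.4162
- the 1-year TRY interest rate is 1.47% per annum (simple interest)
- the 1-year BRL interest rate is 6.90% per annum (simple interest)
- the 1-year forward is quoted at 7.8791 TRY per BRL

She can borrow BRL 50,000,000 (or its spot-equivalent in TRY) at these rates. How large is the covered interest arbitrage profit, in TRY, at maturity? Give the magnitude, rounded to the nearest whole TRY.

TRY 5,858,012

T = 1 year.
Route A — deposit BRL, sell forward: 50,000,000 × 1.069000 × 7.8791 = TRY 421,137,895.00.
Route B — convert at spot, deposit TRY: 50,000,000 × 8.4162 × 1.014700 = TRY 426,995,907.00.
The quoted forward undervalues BRL, so borrow BRL, convert to TRY at spot, deposit the TRY at 1.47%, and buy BRL forward at 7.8791 to cover the loan.
The gap between the two covered legs is TRY 5,858,012.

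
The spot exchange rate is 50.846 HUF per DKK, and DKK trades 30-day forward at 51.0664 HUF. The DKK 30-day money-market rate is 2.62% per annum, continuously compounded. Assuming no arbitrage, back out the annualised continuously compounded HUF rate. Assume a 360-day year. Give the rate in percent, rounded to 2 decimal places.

T = 30/360 years.
CIP gives F = S · g_HUF/g_DKK, so g_HUF/g_DKK = 51.0664/50.846 = 1.0043347.
The DKK side grows by e^(0.0262×30/360) = 1.0021857.
So the HUF growth factor = 1.0065299.
r = ln(1.0065299)/(30/360) = 0.078104 → 7.81%.

7.81%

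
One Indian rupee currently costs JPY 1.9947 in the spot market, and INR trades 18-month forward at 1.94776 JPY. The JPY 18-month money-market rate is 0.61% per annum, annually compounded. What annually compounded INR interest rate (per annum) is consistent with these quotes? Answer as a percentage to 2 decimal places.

2.22%

T = 18/12 years.
F/S = 1.94776/1.9947 = 0.9764676 = (growth of JPY) / (growth of INR).
The JPY side grows by (1 + 0.0061)^(18/12) = 1.0091639.
So the INR growth factor = 1.0334843.
r = 1.0334843^(12/18) − 1 = 0.022200 → 2.22%.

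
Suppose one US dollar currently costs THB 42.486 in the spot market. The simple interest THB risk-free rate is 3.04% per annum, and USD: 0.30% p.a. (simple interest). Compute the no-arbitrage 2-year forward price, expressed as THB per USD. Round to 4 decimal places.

44.8003

T = 2 years.
Growth of 1 THB over T: 1 + 0.0304×2 = 1.060800.
USD accumulates by 1 + 0.0030×2 = 1.006000.
CIP: F = S · (grow THB)/(grow USD) = 42.486 × 1.060800/1.006000 = 44.800347 THB per USD.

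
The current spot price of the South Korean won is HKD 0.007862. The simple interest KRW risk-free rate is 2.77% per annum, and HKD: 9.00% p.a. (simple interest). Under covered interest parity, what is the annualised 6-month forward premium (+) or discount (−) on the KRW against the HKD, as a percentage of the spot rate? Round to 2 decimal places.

+6.14%

T = 6/12 years.
CIP forward (HKD per KRW) = 0.007862 × 1.045000/1.013850 = 0.008103556.
(F − S)/S ÷ T = (0.008103556 − 0.007862)/0.007862/(6/12) = 0.061449 → 6.14%.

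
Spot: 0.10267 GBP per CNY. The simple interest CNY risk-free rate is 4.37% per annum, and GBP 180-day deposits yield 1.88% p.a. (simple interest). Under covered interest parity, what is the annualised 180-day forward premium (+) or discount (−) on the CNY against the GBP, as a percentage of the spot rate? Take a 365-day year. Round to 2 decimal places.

-2.44%

T = 180/365 years.
F = S · g_GBP/g_CNY = 0.10267 × 1.0092712/1.0215507 = 0.10143586.
Annualised premium = (F − S)/S × (1/T) = (0.10143586 − 0.10267)/0.10267 ÷ (180/365) = -2.44%.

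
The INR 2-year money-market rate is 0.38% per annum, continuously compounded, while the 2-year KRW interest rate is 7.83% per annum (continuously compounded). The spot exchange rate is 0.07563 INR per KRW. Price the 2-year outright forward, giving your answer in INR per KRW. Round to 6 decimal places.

T = 2 years.
INR accumulates by e^(0.0038×2) = 1.007629.
KRW accumulates by e^(0.0783×2) = 1.1695277.
So F = 0.07563 × 1.007629 / 1.1695277 = 0.06516048 (INR/KRW).

0.065160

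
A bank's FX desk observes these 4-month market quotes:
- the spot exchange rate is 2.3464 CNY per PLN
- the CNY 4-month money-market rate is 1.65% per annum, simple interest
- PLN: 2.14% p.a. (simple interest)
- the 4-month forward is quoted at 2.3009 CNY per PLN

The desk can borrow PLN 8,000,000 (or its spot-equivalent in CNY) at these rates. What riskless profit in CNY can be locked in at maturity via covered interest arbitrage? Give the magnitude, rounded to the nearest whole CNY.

T = 4/12 years.
Route A — deposit PLN, sell forward: 8,000,000 × 1.0071333333 × 2.3009 = CNY 18,538,504.69.
Route B — convert at spot, deposit CNY: 8,000,000 × 2.3464 × 1.005500 = CNY 18,874,441.60.
The quoted forward undervalues PLN, so borrow PLN, convert to CNY at spot, deposit the CNY at 1.65%, and buy PLN forward at 2.3009 to cover the loan.
Arbitrage profit = |18,538,504.69 − 18,874,441.60| = CNY 335,937.

CNY 335,937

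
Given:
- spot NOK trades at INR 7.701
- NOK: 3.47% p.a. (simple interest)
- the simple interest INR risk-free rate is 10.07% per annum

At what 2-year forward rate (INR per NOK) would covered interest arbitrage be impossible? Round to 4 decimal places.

T = 2 years.
INR accumulates by 1 + 0.1007×2 = 1.201400.
NOK accumulates by 1 + 0.0347×2 = 1.069400.
So F = 7.701 × 1.201400 / 1.069400 = 8.651563 (INR/NOK).

8.6516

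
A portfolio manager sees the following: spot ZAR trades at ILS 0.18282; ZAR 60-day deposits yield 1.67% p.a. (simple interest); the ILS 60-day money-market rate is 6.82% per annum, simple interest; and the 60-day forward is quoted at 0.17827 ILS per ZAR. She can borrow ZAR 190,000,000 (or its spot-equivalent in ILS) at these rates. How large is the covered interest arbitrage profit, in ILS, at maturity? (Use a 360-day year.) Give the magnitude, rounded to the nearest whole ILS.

T = 60/360 years.
Invest the ZAR and cover forward: 190,000,000 × 1.0027833333 × 0.17827 = ILS 33,965,575.12.
Convert at spot and invest in ILS: 190,000,000 × 0.18282 × 1.0113666667 = ILS 35,130,630.26.
The quoted forward undervalues ZAR, so borrow ZAR, convert to ILS at spot, deposit the ILS at 6.82%, and buy ZAR forward at 0.17827 to cover the loan.
Profit = 35,130,630.26 − 33,965,575.12 = ILS 1,165,055.

ILS 1,165,055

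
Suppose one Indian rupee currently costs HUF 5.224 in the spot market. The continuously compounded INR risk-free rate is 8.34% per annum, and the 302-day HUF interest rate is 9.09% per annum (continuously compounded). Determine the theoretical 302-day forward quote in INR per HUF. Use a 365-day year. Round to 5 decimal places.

0.19024

T = 302/365 years.
HUF growth factor: e^(0.0909×302/365) = 1.078111.
INR accumulates by e^(0.0834×302/365) = 1.0714415.
Forward (HUF per INR) = 5.224 × 1.078111 / 1.0714415 = 5.256518.
Invert for INR per HUF: 1 / 5.256518 = 0.19024.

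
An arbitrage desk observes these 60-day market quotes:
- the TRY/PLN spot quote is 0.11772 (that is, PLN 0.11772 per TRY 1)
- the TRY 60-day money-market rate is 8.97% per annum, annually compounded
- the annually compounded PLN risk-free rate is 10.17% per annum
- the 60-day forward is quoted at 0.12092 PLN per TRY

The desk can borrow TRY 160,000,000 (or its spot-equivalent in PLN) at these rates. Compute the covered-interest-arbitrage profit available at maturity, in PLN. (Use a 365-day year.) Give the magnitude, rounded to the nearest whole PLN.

PLN 484,858

T = 60/365 years.
Invest the TRY and cover forward: 160,000,000 × 1.0142211188 × 0.12092 = PLN 19,622,338.83.
Convert at spot and invest in PLN: 160,000,000 × 0.11772 × 1.0160486969 = PLN 19,137,480.42.
The quoted forward overvalues TRY, so borrow PLN, buy TRY at spot, deposit the TRY at 8.97%, and sell the proceeds forward at 0.12092.
Arbitrage profit = |19,622,338.83 − 19,137,480.42| = PLN 484,858.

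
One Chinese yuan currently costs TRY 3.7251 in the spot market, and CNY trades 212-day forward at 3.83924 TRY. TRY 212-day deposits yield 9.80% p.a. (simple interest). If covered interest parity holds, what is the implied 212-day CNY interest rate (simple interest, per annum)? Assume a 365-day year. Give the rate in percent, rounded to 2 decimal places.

T = 212/365 years.
CIP gives F = S · g_TRY/g_CNY, so g_TRY/g_CNY = 3.83924/3.7251 = 1.0306408.
TRY growth factor: 1 + 0.0980×212/365 = 1.0569205.
That pins the CNY growth at 1.0254984.
(1.0254984 − 1)/T = 0.043901, i.e. 4.39%.

4.39%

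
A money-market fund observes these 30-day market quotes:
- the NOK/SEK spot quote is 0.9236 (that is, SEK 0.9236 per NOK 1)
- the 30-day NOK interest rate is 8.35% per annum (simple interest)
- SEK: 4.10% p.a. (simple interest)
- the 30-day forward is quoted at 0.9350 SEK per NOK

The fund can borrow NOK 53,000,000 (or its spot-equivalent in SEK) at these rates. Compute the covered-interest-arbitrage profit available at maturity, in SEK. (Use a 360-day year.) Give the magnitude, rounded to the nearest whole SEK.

SEK 781,772

T = 30/360 years.
Route A — deposit NOK, sell forward: 53,000,000 × 1.0069583333 × 0.9350 = SEK 49,899,820.21.
Route B — convert at spot, deposit SEK: 53,000,000 × 0.9236 × 1.0034166667 = SEK 49,118,048.57.
The quoted forward overvalues NOK, so borrow SEK, buy NOK at spot, deposit the NOK at 8.35%, and sell the proceeds forward at 0.9350.
Arbitrage profit = |49,899,820.21 − 49,118,048.57| = SEK 781,772.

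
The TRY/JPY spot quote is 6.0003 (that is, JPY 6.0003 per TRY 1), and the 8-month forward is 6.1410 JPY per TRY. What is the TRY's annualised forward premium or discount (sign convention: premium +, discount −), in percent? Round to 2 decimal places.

+3.52%

T = 8/12 years.
TRY trades forward at +2.34488% vs spot over the period.
×(1/T) gives 3.52% p.a.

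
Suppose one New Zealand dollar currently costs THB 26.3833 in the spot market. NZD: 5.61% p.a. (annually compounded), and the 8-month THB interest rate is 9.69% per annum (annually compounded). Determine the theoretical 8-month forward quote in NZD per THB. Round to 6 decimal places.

0.036957

T = 8/12 years.
Growth of 1 THB over T: (1 + 0.0969)^(8/12) = 1.0635993.
NZD growth factor: (1 + 0.0561)^(8/12) = 1.0370588.
Forward (THB per NZD) = 26.3833 × 1.0635993 / 1.0370588 = 27.05850.
Invert for NZD per THB: 1 / 27.05850 = 0.036957.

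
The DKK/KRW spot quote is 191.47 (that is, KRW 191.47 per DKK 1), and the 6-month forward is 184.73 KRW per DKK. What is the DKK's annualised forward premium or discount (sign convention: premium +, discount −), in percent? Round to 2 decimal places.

T = 6/12 years.
(F − S)/S = (184.73 − 191.47)/191.47 = -0.0352013.
Per annum: -0.0352013 / (6/12) = -0.070403 = -7.04%.

-7.04%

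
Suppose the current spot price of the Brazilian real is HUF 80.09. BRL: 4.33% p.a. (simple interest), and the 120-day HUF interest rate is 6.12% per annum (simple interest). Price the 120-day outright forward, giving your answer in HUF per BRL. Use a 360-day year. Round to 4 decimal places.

T = 120/360 years.
Growth of 1 HUF over T: 1 + 0.0612×120/360 = 1.020400.
Growth of 1 BRL over T: 1 + 0.0433×120/360 = 1.01443333.
Forward (HUF per BRL) = 80.09 × 1.020400 / 1.01443333 = 80.561071.

80.5611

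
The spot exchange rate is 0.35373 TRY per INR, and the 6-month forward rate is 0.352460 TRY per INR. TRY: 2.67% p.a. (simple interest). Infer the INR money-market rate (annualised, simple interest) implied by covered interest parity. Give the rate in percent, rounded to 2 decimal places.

T = 6/12 years.
F/S = 0.35246/0.35373 = 0.9964097 = (growth of TRY) / (growth of INR).
The TRY side grows by 1 + 0.0267×6/12 = 1.013350.
That pins the INR growth at 1.0170013.
(1.0170013 − 1)/T = 0.034003, i.e. 3.40%.

3.40%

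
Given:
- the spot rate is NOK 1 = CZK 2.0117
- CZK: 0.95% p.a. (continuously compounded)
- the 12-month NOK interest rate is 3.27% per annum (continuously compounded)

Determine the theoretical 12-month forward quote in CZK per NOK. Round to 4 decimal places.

T = 1 year.
Growth of 1 CZK over T: e^(0.0095×1) = 1.0095453.
NOK growth factor: e^(0.0327×1) = 1.0332405.
CIP: F = S · (grow CZK)/(grow NOK) = 2.0117 × 1.0095453/1.0332405 = 1.965566 CZK per NOK.

1.9656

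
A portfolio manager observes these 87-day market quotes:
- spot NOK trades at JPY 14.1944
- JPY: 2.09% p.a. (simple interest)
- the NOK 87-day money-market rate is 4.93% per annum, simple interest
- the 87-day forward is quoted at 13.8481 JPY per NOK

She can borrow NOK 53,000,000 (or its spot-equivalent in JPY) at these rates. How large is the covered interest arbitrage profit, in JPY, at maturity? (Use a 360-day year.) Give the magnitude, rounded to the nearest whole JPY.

JPY 13,409,264

T = 87/360 years.
Route A — deposit NOK, sell forward: 53,000,000 × 1.01191416667 × 13.8481 = JPY 742,693,694.29.
Route B — convert at spot, deposit JPY: 53,000,000 × 14.1944 × 1.00505083333 = JPY 756,102,958.08.
The quoted forward undervalues NOK, so borrow NOK, convert to JPY at spot, deposit the JPY at 2.09%, and buy NOK forward at 13.8481 to cover the loan.
The gap between the two covered legs is JPY 13,409,264.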